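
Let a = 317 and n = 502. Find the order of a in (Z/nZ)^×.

The order of 317 must divide φ(502) = φ(2)·φ(251) = 1·250 = 250 = 2 · 5^3.
Divisors of 250: 1, 2, 5, 10, 25, 50, 125, 250.
Evaluate successive powers at the divisors of 250:
317^1 ≡ 317 (mod 502)
317^2 ≡ 89 (mod 502)
317^5 ≡ 455 (mod 502)
317^10 ≡ 201 (mod 502)
317^25 ≡ 219 (mod 502)
317^50 ≡ 271 (mod 502)
317^125 ≡ 1 (mod 502) ✓
Therefore the multiplicative order of 317 modulo 502 is 125.

125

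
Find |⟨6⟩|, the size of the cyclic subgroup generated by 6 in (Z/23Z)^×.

By Lagrange's theorem, ord_23(6) divides φ(23) = 23 − 1 = 22 = 2 · 11.
Divisors of 22: 1, 2, 11, 22.
Check 6^d mod 23 for each divisor in increasing order:
6^1 ≡ 6 (mod 23)
6^2 ≡ 13 (mod 23)
6^11 ≡ 1 (mod 23) ✓
The smallest such exponent is 11, so the order of 6 is 11.

11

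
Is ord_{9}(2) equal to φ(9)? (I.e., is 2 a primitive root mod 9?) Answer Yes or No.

Yes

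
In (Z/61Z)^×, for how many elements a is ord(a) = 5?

φ(61) = 61 − 1 = 60 = 2^2 · 3 · 5.
Since (Z/61Z)^× is cyclic of order 60, the number of elements of order d is φ(d) when d | 60 and 0 otherwise.
5 | 60, and φ(5) = 5 − 1 = 4.

4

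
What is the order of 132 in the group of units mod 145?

Since 132 ∈ (Z/145Z)^×, its order divides φ(145) = φ(5·29) = (5−1)·(29−1) = 4·28 = 112 = 2^4 · 7.
Divisors of 112: 1, 2, 4, 7, 8, 14, 16, 28, 56, 112.
Test each divisor d:
132^1 ≡ 132 (mod 145)
132^2 ≡ 24 (mod 145)
132^4 ≡ 141 (mod 145)
132^7 ≡ 88 (mod 145)
132^8 ≡ 16 (mod 145)
132^14 ≡ 59 (mod 145)
132^16 ≡ 111 (mod 145)
132^28 ≡ 1 (mod 145) ✓
So ord_145(132) = 28.

28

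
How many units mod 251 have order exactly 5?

φ(251) = 251 − 1 = 250 = 2 · 5^3.
Since (Z/251Z)^× is cyclic of order 250, the number of elements of order d is φ(d) when d | 250 and 0 otherwise.
5 | 250, and φ(5) = 5 − 1 = 4.

4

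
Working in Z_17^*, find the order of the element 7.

By Lagrange's theorem, ord_17(7) divides φ(17) = 17 − 1 = 16 = 2^4.
Divisors of 16: 1, 2, 4, 8, 16.
Test each divisor d:
7^1 ≡ 7 (mod 17)
7^2 ≡ 15 (mod 17)
7^4 ≡ 4 (mod 17)
7^8 ≡ 16 (mod 17)
7^16 ≡ 1 (mod 17) ✓
So ord_17(7) = 16.

16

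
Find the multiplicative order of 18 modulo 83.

82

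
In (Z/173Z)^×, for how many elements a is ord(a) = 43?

42

φ(173) = 173 − 1 = 172 = 2^2 · 43.
Since (Z/173Z)^× is cyclic of order 172, the number of elements of order d is φ(d) when d | 172 and 0 otherwise.
43 | 172, and φ(43) = 43 − 1 = 42.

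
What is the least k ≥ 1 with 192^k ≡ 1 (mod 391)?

176

ord(192) | φ(391) = φ(17·23) = (17−1)·(23−1) = 16·22 = 352 = 2^5 · 11.
Divisors of 352: 1, 2, 4, 8, 11, 16, 22, 32, 44, 88, 176, 352.
Test each divisor d:
192^1 ≡ 192
192^2 ≡ 110
192^4 ≡ 370
192^8 ≡ 50
192^11 ≡ 300
192^16 ≡ 154
192^22 ≡ 70
192^32 ≡ 256
192^44 ≡ 208
192^88 ≡ 254
192^176 ≡ 1
Therefore the multiplicative order of 192 modulo 391 is 176.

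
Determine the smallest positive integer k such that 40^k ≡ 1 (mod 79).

Since 40 ∈ (Z/79Z)^×, its order divides φ(79) = 79 − 1 = 78 = 2 · 3 · 13.
Divisors of 78: 1, 2, 3, 6, 13, 26, 39, 78.
Check 40^d mod 79 for each divisor in increasing order:
40^1 ≡ 40 (mod 79)
40^2 ≡ 20 (mod 79)
40^3 ≡ 10 (mod 79)
40^6 ≡ 21 (mod 79)
40^13 ≡ 23 (mod 79)
40^26 ≡ 55 (mod 79)
40^39 ≡ 1 (mod 79) ✓
So ord_79(40) = 39.

39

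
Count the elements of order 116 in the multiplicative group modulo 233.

φ(233) = 233 − 1 = 232 = 2^3 · 29.
In a cyclic group of order 232, there are φ(d) elements of order d for each divisor d of 232, and zero for non-divisors.
116 = 2^2 · 29 divides 232, and φ(116) = 56.

56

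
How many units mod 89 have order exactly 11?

10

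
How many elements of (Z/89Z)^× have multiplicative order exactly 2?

1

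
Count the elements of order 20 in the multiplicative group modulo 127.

0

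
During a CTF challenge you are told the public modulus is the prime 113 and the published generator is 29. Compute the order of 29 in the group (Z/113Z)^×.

Since 29 ∈ (Z/113Z)^×, its order divides φ(113) = 113 − 1 = 112 = 2^4 · 7.
Divisors of 112: 1, 2, 4, 7, 8, 14, 16, 28, 56, 112.
Check 29^d mod 113 for each divisor in increasing order:
29^1 ≡ 29 (mod 113)
29^2 ≡ 50 (mod 113)
29^4 ≡ 14 (mod 113)
29^7 ≡ 73 (mod 113)
29^8 ≡ 83 (mod 113)
29^14 ≡ 18 (mod 113)
29^16 ≡ 109 (mod 113)
29^28 ≡ 98 (mod 113)
29^56 ≡ 112 (mod 113)
29^112 ≡ 1 (mod 113) ✓
Therefore the multiplicative order of 29 modulo 113 is 112.

112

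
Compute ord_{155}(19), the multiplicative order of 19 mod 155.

30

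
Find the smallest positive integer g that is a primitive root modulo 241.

7

φ(241) = 241 − 1 = 240 = 2^4 · 3 · 5.
Test candidates g = 2, 3, … against the prime factors q ∈ {2, 3, 5} of φ(241): g is a generator iff g^(240/q) ≢ 1 for every such q.
g = 2: 2^120 ≡ 1 — hits 1, so not a primitive root.
g = 3: 3^120 ≡ 1 — hits 1, so not a primitive root.
g = 4: 4^120 ≡ 1 — hits 1, so not a primitive root.
g = 5: 5^120 ≡ 1 — hits 1, so not a primitive root.
g = 6: 6^120 ≡ 1 — hits 1, so not a primitive root.
g = 7: 7^120 ≡ 240; 7^80 ≡ 15; 7^48 ≡ 91 — none is 1, so 7 is a primitive root.
Hence the least primitive root of 241 is 7.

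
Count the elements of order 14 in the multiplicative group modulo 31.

0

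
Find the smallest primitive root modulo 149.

2

φ(149) = 149 − 1 = 148 = 2^2 · 37.
g is a primitive root iff g^(148/q) ≢ 1 (mod 149) for each prime q ∈ {2, 37}.
g = 2: 2^74 ≡ 148; 2^4 ≡ 16 — none is 1, so 2 is a primitive root.
Hence the least primitive root of 149 is 2.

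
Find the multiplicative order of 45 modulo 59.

The order of 45 must divide φ(59) = 59 − 1 = 58 = 2 · 29.
Divisors of 58: 1, 2, 29, 58.
Check 45^d mod 59 for each divisor in increasing order:
45^1 ≡ 45 (mod 59)
45^2 ≡ 19 (mod 59)
45^29 ≡ 1 (mod 59) ✓
Therefore the multiplicative order of 45 modulo 59 is 29.

29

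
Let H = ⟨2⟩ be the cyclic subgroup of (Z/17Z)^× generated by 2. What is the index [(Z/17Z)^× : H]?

2

Since 2 ∈ (Z/17Z)^×, its order divides φ(17) = 17 − 1 = 16 = 2^4.
Divisors of 16: 1, 2, 4, 8, 16.
Test each divisor d:
2^1 ≡ 2 (mod 17)
2^2 ≡ 4 (mod 17)
2^4 ≡ 16 (mod 17)
2^8 ≡ 1 (mod 17) ✓
The order of 2 is 8, so the subgroup it generates has 8 elements.
Index = |(Z/17Z)^×| / |⟨2⟩| = 16 / 8 = 2.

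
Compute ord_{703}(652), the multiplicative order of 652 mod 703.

The order of 652 must divide φ(703) = φ(19·37) = (19−1)·(37−1) = 18·36 = 648 = 2^3 · 3^4.
Divisors of 648: 1, 2, 3, 4, 6, 8, 9, 12, 18, 24, 27, 36, 54, 72, 81, 108, 162, 216, 324, 648.
Test each divisor d:
652^1 ≡ 652 (mod 703)
652^2 ≡ 492 (mod 703)
652^3 ≡ 216 (mod 703)
652^4 ≡ 232 (mod 703)
652^6 ≡ 258 (mod 703)
652^8 ≡ 396 (mod 703)
652^9 ≡ 191 (mod 703)
652^12 ≡ 482 (mod 703)
652^18 ≡ 628 (mod 703)
652^24 ≡ 334 (mod 703)
652^27 ≡ 438 (mod 703)
652^36 ≡ 1 (mod 703) ✓
Hence ord(652) = 36.

36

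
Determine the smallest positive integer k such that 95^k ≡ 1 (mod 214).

106

Since 95 ∈ (Z/214Z)^×, its order divides φ(214) = φ(2)·φ(107) = 1·106 = 106 = 2 · 53.
Divisors of 106: 1, 2, 53, 106.
Compute 95^d (mod 214) for the divisors d until we hit 1:
95^1 ≡ 95
95^2 ≡ 37
95^53 ≡ 213
95^106 ≡ 1
So ord_214(95) = 106.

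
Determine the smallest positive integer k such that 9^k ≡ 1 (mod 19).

9

By Lagrange's theorem, ord_19(9) divides φ(19) = 19 − 1 = 18 = 2 · 3^2.
Divisors of 18: 1, 2, 3, 6, 9, 18.
Compute 9^d (mod 19) for the divisors d until we hit 1:
9^1 ≡ 9 (mod 19)
9^2 ≡ 5 (mod 19)
9^3 ≡ 7 (mod 19)
9^6 ≡ 11 (mod 19)
9^9 ≡ 1 (mod 19) ✓
Hence ord(9) = 9.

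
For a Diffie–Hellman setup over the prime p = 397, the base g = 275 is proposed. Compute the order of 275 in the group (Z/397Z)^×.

The order of 275 must divide φ(397) = 397 − 1 = 396 = 2^2 · 3^2 · 11.
Divisors of 396: 1, 2, 3, 4, 6, 9, 11, 12, 18, 22, 33, 36, 44, 66, 99, 132, 198, 396.
Test each divisor d:
275^1 ≡ 275
275^2 ≡ 195
275^3 ≡ 30
275^4 ≡ 310
275^6 ≡ 106
275^9 ≡ 4
275^11 ≡ 383
275^12 ≡ 120
275^18 ≡ 16
275^22 ≡ 196
275^33 ≡ 35
275^36 ≡ 256
275^44 ≡ 304
275^66 ≡ 34
275^99 ≡ 396
275^132 ≡ 362
275^198 ≡ 1
So ord_397(275) = 198.

198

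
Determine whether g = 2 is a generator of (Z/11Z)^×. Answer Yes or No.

Yes

φ(11) = 11 − 1 = 10 = 2 · 5.
It suffices to check that the order of 2 is not a proper divisor of 10: compute 2^(10/q) for q ∈ {2, 5}.
2^5 ≡ 10 (mod 11)  [q = 2: ≢ 1 ✓]
2^2 ≡ 4 (mod 11)  [q = 5: ≢ 1 ✓]
All checks pass, so 2 has order 10 and is a primitive root modulo 11.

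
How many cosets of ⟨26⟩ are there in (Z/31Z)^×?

5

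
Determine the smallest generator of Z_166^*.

5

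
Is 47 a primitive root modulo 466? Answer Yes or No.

Yes

φ(466) = φ(2)·φ(233) = 1·232 = 232 = 2^3 · 29.
Test 47^(232/q) mod 466 for each prime factor q of 232:
47^116 ≡ 465 (mod 466)  [q = 2: ≢ 1 ✓]
47^8 ≡ 279 (mod 466)  [q = 29: ≢ 1 ✓]
None equal 1, so ord_466(47) = 232: 47 is a primitive root.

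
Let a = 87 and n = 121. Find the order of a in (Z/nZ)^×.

By Lagrange's theorem, ord_121(87) divides φ(121) = φ(11^2) = 11·(11−1) = 110 = 2 · 5 · 11.
Divisors of 110: 1, 2, 5, 10, 11, 22, 55, 110.
Compute 87^d (mod 121) for the divisors d until we hit 1:
87^1 ≡ 87 (mod 121)
87^2 ≡ 67 (mod 121)
87^5 ≡ 76 (mod 121)
87^10 ≡ 89 (mod 121)
87^11 ≡ 120 (mod 121)
87^22 ≡ 1 (mod 121) ✓
So ord_121(87) = 22.

22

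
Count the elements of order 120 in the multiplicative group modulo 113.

0

φ(113) = 113 − 1 = 112 = 2^4 · 7.
In a cyclic group of order 112, there are φ(d) elements of order d for each divisor d of 112, and zero for non-divisors.
Here 112 is not a multiple of 120, so there are no elements of order 120.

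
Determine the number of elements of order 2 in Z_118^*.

1

φ(118) = φ(2)·φ(59) = 1·58 = 58 = 2 · 29.
In a cyclic group of order 58, there are φ(d) elements of order d for each divisor d of 58, and zero for non-divisors.
2 | 58, and φ(2) = 2 − 1 = 1.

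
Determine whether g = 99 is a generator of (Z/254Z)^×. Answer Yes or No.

No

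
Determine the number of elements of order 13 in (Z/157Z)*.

12

φ(157) = 157 − 1 = 156 = 2^2 · 3 · 13.
(Z/157Z)^× is cyclic (|G| = 156); a cyclic group of order m has exactly φ(d) elements of each order d | m, and none otherwise.
13 | 156, and φ(13) = 13 − 1 = 12.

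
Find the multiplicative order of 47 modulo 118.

58

By Lagrange's theorem, ord_118(47) divides φ(118) = φ(2)·φ(59) = 1·58 = 58 = 2 · 29.
Divisors of 58: 1, 2, 29, 58.
Test each divisor d:
47^1 ≡ 47
47^2 ≡ 85
47^29 ≡ 117
47^58 ≡ 1
Therefore the multiplicative order of 47 modulo 118 is 58.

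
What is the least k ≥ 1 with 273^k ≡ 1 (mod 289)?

17

Since 273 ∈ (Z/289Z)^×, its order divides φ(289) = φ(17^2) = 17·(17−1) = 272 = 2^4 · 17.
Divisors of 272: 1, 2, 4, 8, 16, 17, 34, 68, 136, 272.
Evaluate successive powers at the divisors of 272:
273^1 ≡ 273 (mod 289)
273^2 ≡ 256 (mod 289)
273^4 ≡ 222 (mod 289)
273^8 ≡ 154 (mod 289)
273^16 ≡ 18 (mod 289)
273^17 ≡ 1 (mod 289) ✓
Hence ord(273) = 17.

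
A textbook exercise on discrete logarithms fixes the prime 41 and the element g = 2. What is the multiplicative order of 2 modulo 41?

By Lagrange's theorem, ord_41(2) divides φ(41) = 41 − 1 = 40 = 2^3 · 5.
Divisors of 40: 1, 2, 4, 5, 8, 10, 20, 40.
Check 2^d mod 41 for each divisor in increasing order:
2^1 ≡ 2 (mod 41)
2^2 ≡ 4 (mod 41)
2^4 ≡ 16 (mod 41)
2^5 ≡ 32 (mod 41)
2^8 ≡ 10 (mod 41)
2^10 ≡ 40 (mod 41)
2^20 ≡ 1 (mod 41) ✓
Therefore the multiplicative order of 2 modulo 41 is 20.

20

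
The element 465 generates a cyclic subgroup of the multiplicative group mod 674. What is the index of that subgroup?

The order of 465 must divide φ(674) = φ(2)·φ(337) = 1·336 = 336 = 2^4 · 3 · 7.
Divisors of 336: 1, 2, 3, 4, 6, 7, 8, 12, 14, 16, 21, 24, 28, 42, 48, 56, 84, 112, 168, 336.
Check 465^d mod 674 for each divisor in increasing order:
465^1 ≡ 465 (mod 674)
465^2 ≡ 545 (mod 674)
465^3 ≡ 1 (mod 674) ✓
Thus |⟨465⟩| = ord(465) = 3.
[(Z/674Z)^× : ⟨465⟩] = 336/3 = 112.

112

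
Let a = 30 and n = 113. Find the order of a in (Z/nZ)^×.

7

Since 30 ∈ (Z/113Z)^×, its order divides φ(113) = 113 − 1 = 112 = 2^4 · 7.
Divisors of 112: 1, 2, 4, 7, 8, 14, 16, 28, 56, 112.
Compute 30^d (mod 113) for the divisors d until we hit 1:
30^1 ≡ 30
30^2 ≡ 109
30^4 ≡ 16
30^7 ≡ 1
So ord_113(30) = 7.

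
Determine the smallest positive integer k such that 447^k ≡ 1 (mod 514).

64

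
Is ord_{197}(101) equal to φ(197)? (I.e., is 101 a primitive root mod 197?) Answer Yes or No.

φ(197) = 197 − 1 = 196 = 2^2 · 7^2.
An element g generates (Z/197Z)^× iff g^(196/q) ≢ 1 (mod 197) for each prime q ∈ {2, 7}.
101^98 ≡ 1 (mod 197)  [q = 2: ≡ 1 ✗]
101^28 ≡ 164 (mod 197)  [q = 7: ≢ 1 ✓]
The check at q = 2 fails, so 101 generates a proper subgroup.

No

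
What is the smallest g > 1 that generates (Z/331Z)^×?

φ(331) = 331 − 1 = 330 = 2 · 3 · 5 · 11.
Test candidates g = 2, 3, … against the prime factors q ∈ {2, 3, 5, 11} of φ(331): g is a generator iff g^(330/q) ≢ 1 for every such q.
g = 2: 2^165 ≡ 330; 2^110 ≡ 299; 2^66 ≡ 64; 2^30 ≡ 1 — hits 1, so not a primitive root.
g = 3: 3^165 ≡ 330; 3^110 ≡ 299; 3^66 ≡ 64; 3^30 ≡ 270 — none is 1, so 3 is a primitive root.
So 3 is the smallest generator of (Z/331Z)^×.

3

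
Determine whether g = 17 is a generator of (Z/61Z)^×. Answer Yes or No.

Yes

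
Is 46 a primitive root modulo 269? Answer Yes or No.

φ(269) = 269 − 1 = 268 = 2^2 · 67.
It suffices to check that the order of 46 is not a proper divisor of 268: compute 46^(268/q) for q ∈ {2, 67}.
46^134 ≡ 268 (mod 269)  [q = 2: ≢ 1 ✓]
46^4 ≡ 220 (mod 269)  [q = 67: ≢ 1 ✓]
All checks pass, so 46 has order 268 and is a primitive root modulo 269.

Yes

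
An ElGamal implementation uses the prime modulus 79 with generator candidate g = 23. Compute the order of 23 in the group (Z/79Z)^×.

3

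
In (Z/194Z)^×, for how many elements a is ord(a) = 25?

0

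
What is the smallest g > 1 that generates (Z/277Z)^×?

5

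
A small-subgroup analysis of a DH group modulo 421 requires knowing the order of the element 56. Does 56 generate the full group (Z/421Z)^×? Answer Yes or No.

φ(421) = 421 − 1 = 420 = 2^2 · 3 · 5 · 7.
It suffices to check that the order of 56 is not a proper divisor of 420: compute 56^(420/q) for q ∈ {2, 3, 5, 7}.
56^210 ≡ 420 (mod 421)  [q = 2: ≢ 1 ✓]
56^140 ≡ 1 (mod 421)  [q = 3: ≡ 1 ✗]
56^84 ≡ 252 (mod 421)  [q = 5: ≢ 1 ✓]
56^60 ≡ 247 (mod 421)  [q = 7: ≢ 1 ✓]
56^140 ≡ 1 shows ord(56) | 140, strictly less than φ(421); not a primitive root.

No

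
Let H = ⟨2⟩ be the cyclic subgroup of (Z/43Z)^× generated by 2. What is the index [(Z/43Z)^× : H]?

3

The order of 2 must divide φ(43) = 43 − 1 = 42 = 2 · 3 · 7.
Divisors of 42: 1, 2, 3, 6, 7, 14, 21, 42.
Evaluate successive powers at the divisors of 42:
2^1 ≡ 2 (mod 43)
2^2 ≡ 4 (mod 43)
2^3 ≡ 8 (mod 43)
2^6 ≡ 21 (mod 43)
2^7 ≡ 42 (mod 43)
2^14 ≡ 1 (mod 43) ✓
So ord_43(2) = 14, hence |⟨2⟩| = 14.
Index = |(Z/43Z)^×| / |⟨2⟩| = 42 / 14 = 3.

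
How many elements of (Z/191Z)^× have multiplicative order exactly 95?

72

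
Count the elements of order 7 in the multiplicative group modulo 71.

6

φ(71) = 71 − 1 = 70 = 2 · 5 · 7.
(Z/71Z)^× is cyclic (|G| = 70); a cyclic group of order m has exactly φ(d) elements of each order d | m, and none otherwise.
7 | 70, and φ(7) = 7 − 1 = 6.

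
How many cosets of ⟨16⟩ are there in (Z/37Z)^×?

4

The order of 16 must divide φ(37) = 37 − 1 = 36 = 2^2 · 3^2.
Divisors of 36: 1, 2, 3, 4, 6, 9, 12, 18, 36.
Check 16^d mod 37 for each divisor in increasing order:
16^1 ≡ 16 (mod 37)
16^2 ≡ 34 (mod 37)
16^3 ≡ 26 (mod 37)
16^4 ≡ 9 (mod 37)
16^6 ≡ 10 (mod 37)
16^9 ≡ 1 (mod 37) ✓
So ord_37(16) = 9, hence |⟨16⟩| = 9.
Index = |(Z/37Z)^×| / |⟨16⟩| = 36 / 9 = 4.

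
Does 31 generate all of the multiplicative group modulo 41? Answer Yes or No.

No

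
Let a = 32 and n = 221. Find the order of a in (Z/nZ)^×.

24

Since 32 ∈ (Z/221Z)^×, its order divides φ(221) = φ(13·17) = (13−1)·(17−1) = 12·16 = 192 = 2^6 · 3.
Divisors of 192: 1, 2, 3, 4, 6, 8, 12, 16, 24, 32, 48, 64, 96, 192.
Compute 32^d (mod 221) for the divisors d until we hit 1:
32^1 ≡ 32 (mod 221)
32^2 ≡ 140 (mod 221)
32^3 ≡ 60 (mod 221)
32^4 ≡ 152 (mod 221)
32^6 ≡ 64 (mod 221)
32^8 ≡ 120 (mod 221)
32^12 ≡ 118 (mod 221)
32^16 ≡ 35 (mod 221)
32^24 ≡ 1 (mod 221) ✓
So ord_221(32) = 24.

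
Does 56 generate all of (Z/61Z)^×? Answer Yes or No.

No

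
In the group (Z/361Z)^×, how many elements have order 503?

0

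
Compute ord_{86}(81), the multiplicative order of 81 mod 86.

21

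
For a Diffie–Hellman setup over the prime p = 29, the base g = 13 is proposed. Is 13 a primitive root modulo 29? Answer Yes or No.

φ(29) = 29 − 1 = 28 = 2^2 · 7.
An element g generates (Z/29Z)^× iff g^(28/q) ≢ 1 (mod 29) for each prime q ∈ {2, 7}.
13^14 ≡ 1 (mod 29)  [q = 2: ≡ 1 ✗]
13^4 ≡ 25 (mod 29)  [q = 7: ≢ 1 ✓]
The check at q = 2 fails, so 13 generates a proper subgroup.

No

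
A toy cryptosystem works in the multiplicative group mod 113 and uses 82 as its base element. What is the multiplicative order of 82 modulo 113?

ord(82) | φ(113) = 113 − 1 = 112 = 2^4 · 7.
Divisors of 112: 1, 2, 4, 7, 8, 14, 16, 28, 56, 112.
Test each divisor d:
82^1 ≡ 82 (mod 113)
82^2 ≡ 57 (mod 113)
82^4 ≡ 85 (mod 113)
82^7 ≡ 95 (mod 113)
82^8 ≡ 106 (mod 113)
82^14 ≡ 98 (mod 113)
82^16 ≡ 49 (mod 113)
82^28 ≡ 112 (mod 113)
82^56 ≡ 1 (mod 113) ✓
The smallest such exponent is 56, so the order of 82 is 56.

56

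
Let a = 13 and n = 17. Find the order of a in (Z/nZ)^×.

4

By Lagrange's theorem, ord_17(13) divides φ(17) = 17 − 1 = 16 = 2^4.
Divisors of 16: 1, 2, 4, 8, 16.
Test each divisor d:
13^1 ≡ 13
13^2 ≡ 16
13^4 ≡ 1
So ord_17(13) = 4.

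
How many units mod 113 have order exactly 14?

6

φ(113) = 113 − 1 = 112 = 2^4 · 7.
Since (Z/113Z)^× is cyclic of order 112, the number of elements of order d is φ(d) when d | 112 and 0 otherwise.
14 = 2 · 7 divides 112, and φ(14) = 6.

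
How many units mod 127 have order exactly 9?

6

φ(127) = 127 − 1 = 126 = 2 · 3^2 · 7.
(Z/127Z)^× is cyclic (|G| = 126); a cyclic group of order m has exactly φ(d) elements of each order d | m, and none otherwise.
9 = 3^2 divides 126, and φ(9) = 6.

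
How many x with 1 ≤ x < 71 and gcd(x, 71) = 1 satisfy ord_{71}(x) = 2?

1

φ(71) = 71 − 1 = 70 = 2 · 5 · 7.
In a cyclic group of order 70, there are φ(d) elements of order d for each divisor d of 70, and zero for non-divisors.
2 | 70, and φ(2) = 2 − 1 = 1.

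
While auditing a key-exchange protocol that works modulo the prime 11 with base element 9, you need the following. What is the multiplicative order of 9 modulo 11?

5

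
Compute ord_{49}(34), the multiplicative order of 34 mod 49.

14

Since 34 ∈ (Z/49Z)^×, its order divides φ(49) = φ(7^2) = 7·(7−1) = 42 = 2 · 3 · 7.
Divisors of 42: 1, 2, 3, 6, 7, 14, 21, 42.
Compute 34^d (mod 49) for the divisors d until we hit 1:
34^1 ≡ 34 (mod 49)
34^2 ≡ 29 (mod 49)
34^3 ≡ 6 (mod 49)
34^6 ≡ 36 (mod 49)
34^7 ≡ 48 (mod 49)
34^14 ≡ 1 (mod 49) ✓
The smallest such exponent is 14, so the order of 34 is 14.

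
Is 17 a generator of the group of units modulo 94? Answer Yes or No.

No

φ(94) = φ(2)·φ(47) = 1·46 = 46 = 2 · 23.
17 is a primitive root mod 94 iff 17^(φ(94)/q) ≢ 1 for every prime q | φ(94), i.e. q ∈ {2, 23}.
17^23 ≡ 1 (mod 94)  [q = 2: ≡ 1 ✗]
17^2 ≡ 7 (mod 94)  [q = 23: ≢ 1 ✓]
The check at q = 2 fails, so 17 generates a proper subgroup.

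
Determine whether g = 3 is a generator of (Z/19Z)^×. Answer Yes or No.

Yes

φ(19) = 19 − 1 = 18 = 2 · 3^2.
3 is a primitive root mod 19 iff 3^(φ(19)/q) ≢ 1 for every prime q | φ(19), i.e. q ∈ {2, 3}.
3^9 ≡ 18 (mod 19)  [q = 2: ≢ 1 ✓]
3^6 ≡ 7 (mod 19)  [q = 3: ≢ 1 ✓]
All checks pass, so 3 has order 18 and is a primitive root modulo 19.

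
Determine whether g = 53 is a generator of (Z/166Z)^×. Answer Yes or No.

φ(166) = φ(2)·φ(83) = 1·82 = 82 = 2 · 41.
It suffices to check that the order of 53 is not a proper divisor of 82: compute 53^(82/q) for q ∈ {2, 41}.
53^41 ≡ 165 (mod 166)  [q = 2: ≢ 1 ✓]
53^2 ≡ 153 (mod 166)  [q = 41: ≢ 1 ✓]
All checks pass, so 53 has order 82 and is a primitive root modulo 166.

Yes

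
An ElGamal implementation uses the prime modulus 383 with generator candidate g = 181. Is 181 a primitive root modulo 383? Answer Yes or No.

φ(383) = 383 − 1 = 382 = 2 · 191.
181 is a primitive root mod 383 iff 181^(φ(383)/q) ≢ 1 for every prime q | φ(383), i.e. q ∈ {2, 191}.
181^191 ≡ 382 (mod 383)  [q = 2: ≢ 1 ✓]
181^2 ≡ 206 (mod 383)  [q = 191: ≢ 1 ✓]
All checks pass, so 181 has order 382 and is a primitive root modulo 383.

Yes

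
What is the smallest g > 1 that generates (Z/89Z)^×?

3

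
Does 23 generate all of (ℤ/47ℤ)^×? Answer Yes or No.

Yes

φ(47) = 47 − 1 = 46 = 2 · 23.
It suffices to check that the order of 23 is not a proper divisor of 46: compute 23^(46/q) for q ∈ {2, 23}.
23^23 ≡ 46 (mod 47)  [q = 2: ≢ 1 ✓]
23^2 ≡ 12 (mod 47)  [q = 23: ≢ 1 ✓]
None equal 1, so ord_47(23) = 46: 23 is a primitive root.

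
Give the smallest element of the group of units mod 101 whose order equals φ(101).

φ(101) = 101 − 1 = 100 = 2^2 · 5^2.
Test candidates g = 2, 3, … against the prime factors q ∈ {2, 5} of φ(101): g is a generator iff g^(100/q) ≢ 1 for every such q.
g = 2: 2^50 ≡ 100; 2^20 ≡ 95 — none is 1, so 2 is a primitive root.
So 2 is the smallest generator of (Z/101Z)^×.

2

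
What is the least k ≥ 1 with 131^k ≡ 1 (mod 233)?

The order of 131 must divide φ(233) = 233 − 1 = 232 = 2^3 · 29.
Divisors of 232: 1, 2, 4, 8, 29, 58, 116, 232.
Test each divisor d:
131^1 ≡ 131
131^2 ≡ 152
131^4 ≡ 37
131^8 ≡ 204
131^29 ≡ 232
131^58 ≡ 1
So ord_233(131) = 58.

58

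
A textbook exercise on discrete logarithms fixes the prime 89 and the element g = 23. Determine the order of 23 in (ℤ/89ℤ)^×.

The order of 23 must divide φ(89) = 89 − 1 = 88 = 2^3 · 11.
Divisors of 88: 1, 2, 4, 8, 11, 22, 44, 88.
Compute 23^d (mod 89) for the divisors d until we hit 1:
23^1 ≡ 23 (mod 89)
23^2 ≡ 84 (mod 89)
23^4 ≡ 25 (mod 89)
23^8 ≡ 2 (mod 89)
23^11 ≡ 37 (mod 89)
23^22 ≡ 34 (mod 89)
23^44 ≡ 88 (mod 89)
23^88 ≡ 1 (mod 89) ✓
Hence ord(23) = 88.

88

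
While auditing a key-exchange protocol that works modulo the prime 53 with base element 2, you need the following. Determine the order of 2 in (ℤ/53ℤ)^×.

By Lagrange's theorem, ord_53(2) divides φ(53) = 53 − 1 = 52 = 2^2 · 13.
Divisors of 52: 1, 2, 4, 13, 26, 52.
Test each divisor d:
2^1 ≡ 2
2^2 ≡ 4
2^4 ≡ 16
2^13 ≡ 30
2^26 ≡ 52
2^52 ≡ 1
Therefore the multiplicative order of 2 modulo 53 is 52.

52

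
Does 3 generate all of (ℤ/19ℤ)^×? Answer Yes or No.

Yes

φ(19) = 19 − 1 = 18 = 2 · 3^2.
Test 3^(18/q) mod 19 for each prime factor q of 18:
3^9 ≡ 18 (mod 19)  [q = 2: ≢ 1 ✓]
3^6 ≡ 7 (mod 19)  [q = 3: ≢ 1 ✓]
All checks pass, so 3 has order 18 and is a primitive root modulo 19.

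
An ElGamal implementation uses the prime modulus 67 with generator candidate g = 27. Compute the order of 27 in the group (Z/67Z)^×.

22

By Lagrange's theorem, ord_67(27) divides φ(67) = 67 − 1 = 66 = 2 · 3 · 11.
Divisors of 66: 1, 2, 3, 6, 11, 22, 33, 66.
Test each divisor d:
27^1 ≡ 27
27^2 ≡ 59
27^3 ≡ 52
27^6 ≡ 24
27^11 ≡ 66
27^22 ≡ 1
Hence ord(27) = 22.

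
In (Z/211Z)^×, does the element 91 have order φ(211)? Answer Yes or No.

Yes

φ(211) = 211 − 1 = 210 = 2 · 3 · 5 · 7.
Test 91^(210/q) mod 211 for each prime factor q of 210:
91^105 ≡ 210 (mod 211)  [q = 2: ≢ 1 ✓]
91^70 ≡ 196 (mod 211)  [q = 3: ≢ 1 ✓]
91^42 ≡ 188 (mod 211)  [q = 5: ≢ 1 ✓]
91^30 ≡ 144 (mod 211)  [q = 7: ≢ 1 ✓]
None equal 1, so ord_211(91) = 210: 91 is a primitive root.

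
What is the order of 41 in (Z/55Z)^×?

10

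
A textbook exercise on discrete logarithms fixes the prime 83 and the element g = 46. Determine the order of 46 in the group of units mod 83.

82

ord(46) | φ(83) = 83 − 1 = 82 = 2 · 41.
Divisors of 82: 1, 2, 41, 82.
Compute 46^d (mod 83) for the divisors d until we hit 1:
46^1 ≡ 46 (mod 83)
46^2 ≡ 41 (mod 83)
46^41 ≡ 82 (mod 83)
46^82 ≡ 1 (mod 83) ✓
So ord_83(46) = 82.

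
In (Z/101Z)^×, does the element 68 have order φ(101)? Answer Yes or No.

No

φ(101) = 101 − 1 = 100 = 2^2 · 5^2.
68 is a primitive root mod 101 iff 68^(φ(101)/q) ≢ 1 for every prime q | φ(101), i.e. q ∈ {2, 5}.
68^50 ≡ 1 (mod 101)  [q = 2: ≡ 1 ✗]
68^20 ≡ 36 (mod 101)  [q = 5: ≢ 1 ✓]
The check at q = 2 fails, so 68 generates a proper subgroup.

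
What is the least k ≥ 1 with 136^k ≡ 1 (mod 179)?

178

Since 136 ∈ (Z/179Z)^×, its order divides φ(179) = 179 − 1 = 178 = 2 · 89.
Divisors of 178: 1, 2, 89, 178.
Evaluate successive powers at the divisors of 178:
136^1 ≡ 136
136^2 ≡ 59
136^89 ≡ 178
136^178 ≡ 1
The smallest such exponent is 178, so the order of 136 is 178.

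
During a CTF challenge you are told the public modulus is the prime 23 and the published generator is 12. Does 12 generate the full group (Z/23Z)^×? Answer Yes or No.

φ(23) = 23 − 1 = 22 = 2 · 11.
It suffices to check that the order of 12 is not a proper divisor of 22: compute 12^(22/q) for q ∈ {2, 11}.
12^11 ≡ 1 (mod 23)  [q = 2: ≡ 1 ✗]
12^2 ≡ 6 (mod 23)  [q = 11: ≢ 1 ✓]
Since 12^11 ≡ 1, the order of 12 divides 11 < 22, so 12 is not a primitive root.

No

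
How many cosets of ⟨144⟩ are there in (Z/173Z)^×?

The order of 144 must divide φ(173) = 173 − 1 = 172 = 2^2 · 43.
Divisors of 172: 1, 2, 4, 43, 86, 172.
Evaluate successive powers at the divisors of 172:
144^1 ≡ 144 (mod 173)
144^2 ≡ 149 (mod 173)
144^4 ≡ 57 (mod 173)
144^43 ≡ 172 (mod 173)
144^86 ≡ 1 (mod 173) ✓
Thus |⟨144⟩| = ord(144) = 86.
Index = |(Z/173Z)^×| / |⟨144⟩| = 172 / 86 = 2.

2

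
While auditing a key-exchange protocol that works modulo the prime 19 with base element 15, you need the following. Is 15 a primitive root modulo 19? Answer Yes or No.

φ(19) = 19 − 1 = 18 = 2 · 3^2.
It suffices to check that the order of 15 is not a proper divisor of 18: compute 15^(18/q) for q ∈ {2, 3}.
15^9 ≡ 18 (mod 19)  [q = 2: ≢ 1 ✓]
15^6 ≡ 11 (mod 19)  [q = 3: ≢ 1 ✓]
All checks pass, so 15 has order 18 and is a primitive root modulo 19.

Yes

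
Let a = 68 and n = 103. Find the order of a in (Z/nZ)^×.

Since 68 ∈ (Z/103Z)^×, its order divides φ(103) = 103 − 1 = 102 = 2 · 3 · 17.
Divisors of 102: 1, 2, 3, 6, 17, 34, 51, 102.
Test each divisor d:
68^1 ≡ 68 (mod 103)
68^2 ≡ 92 (mod 103)
68^3 ≡ 76 (mod 103)
68^6 ≡ 8 (mod 103)
68^17 ≡ 56 (mod 103)
68^34 ≡ 46 (mod 103)
68^51 ≡ 1 (mod 103) ✓
Therefore the multiplicative order of 68 modulo 103 is 51.

51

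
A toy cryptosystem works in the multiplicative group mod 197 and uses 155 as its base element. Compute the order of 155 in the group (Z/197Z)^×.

98

Since 155 ∈ (Z/197Z)^×, its order divides φ(197) = 197 − 1 = 196 = 2^2 · 7^2.
Divisors of 196: 1, 2, 4, 7, 14, 28, 49, 98, 196.
Evaluate successive powers at the divisors of 196:
155^1 ≡ 155
155^2 ≡ 188
155^4 ≡ 81
155^7 ≡ 83
155^14 ≡ 191
155^28 ≡ 36
155^49 ≡ 196
155^98 ≡ 1
Therefore the multiplicative order of 155 modulo 197 is 98.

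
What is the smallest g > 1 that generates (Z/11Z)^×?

2

φ(11) = 11 − 1 = 10 = 2 · 5.
Test candidates g = 2, 3, … against the prime factors q ∈ {2, 5} of φ(11): g is a generator iff g^(10/q) ≢ 1 for every such q.
g = 2: 2^5 ≡ 10; 2^2 ≡ 4 — none is 1, so 2 is a primitive root.
Hence the least primitive root of 11 is 2.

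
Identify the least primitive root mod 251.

6

φ(251) = 251 − 1 = 250 = 2 · 5^3.
g is a primitive root iff g^(250/q) ≢ 1 (mod 251) for each prime q ∈ {2, 5}.
g = 2: 2^125 ≡ 250; 2^50 ≡ 1 — hits 1, so not a primitive root.
g = 3: 3^125 ≡ 1 — hits 1, so not a primitive root.
g = 4: 4^125 ≡ 1 — hits 1, so not a primitive root.
g = 5: 5^125 ≡ 1 — hits 1, so not a primitive root.
g = 6: 6^125 ≡ 250; 6^50 ≡ 219 — none is 1, so 6 is a primitive root.
So 6 is the smallest generator of (Z/251Z)^×.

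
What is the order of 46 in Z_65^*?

12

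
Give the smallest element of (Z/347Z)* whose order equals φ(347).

φ(347) = 347 − 1 = 346 = 2 · 173.
Test candidates g = 2, 3, … against the prime factors q ∈ {2, 173} of φ(347): g is a generator iff g^(346/q) ≢ 1 for every such q.
g = 2: 2^173 ≡ 346; 2^2 ≡ 4 — none is 1, so 2 is a primitive root.
Hence the least primitive root of 347 is 2.

2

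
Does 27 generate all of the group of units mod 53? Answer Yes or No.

Yes

φ(53) = 53 − 1 = 52 = 2^2 · 13.
It suffices to check that the order of 27 is not a proper divisor of 52: compute 27^(52/q) for q ∈ {2, 13}.
27^26 ≡ 52 (mod 53)  [q = 2: ≢ 1 ✓]
27^4 ≡ 10 (mod 53)  [q = 13: ≢ 1 ✓]
Every test exponent gives a nontrivial residue, hence 27 generates the full group.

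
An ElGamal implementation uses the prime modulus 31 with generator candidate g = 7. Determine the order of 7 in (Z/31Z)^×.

15

Since 7 ∈ (Z/31Z)^×, its order divides φ(31) = 31 − 1 = 30 = 2 · 3 · 5.
Divisors of 30: 1, 2, 3, 5, 6, 10, 15, 30.
Compute 7^d (mod 31) for the divisors d until we hit 1:
7^1 ≡ 7
7^2 ≡ 18
7^3 ≡ 2
7^5 ≡ 5
7^6 ≡ 4
7^10 ≡ 25
7^15 ≡ 1
Therefore the multiplicative order of 7 modulo 31 is 15.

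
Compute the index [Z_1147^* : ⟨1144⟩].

24

By Lagrange's theorem, ord_1147(1144) divides φ(1147) = φ(31·37) = (31−1)·(37−1) = 30·36 = 1080 = 2^3 · 3^3 · 5.
Divisors of 1080: 1, 2, 3, 4, 5, 6, 8, 9, 10, 12, 15, 18, 20, 24, 27, 30, 36, 40, 45, 54, 60, 72, 90, 108, 120, 135, 180, 216, 270, 360, 540, 1080.
Evaluate successive powers at the divisors of 1080:
1144^1 ≡ 1144
1144^2 ≡ 9
1144^3 ≡ 1120
1144^4 ≡ 81
1144^5 ≡ 904
1144^6 ≡ 729
1144^8 ≡ 826
1144^9 ≡ 963
1144^10 ≡ 552
1144^12 ≡ 380
1144^15 ≡ 63
1144^18 ≡ 593
1144^20 ≡ 749
1144^24 ≡ 1025
1144^27 ≡ 1000
1144^30 ≡ 528
1144^36 ≡ 667
1144^40 ≡ 118
1144^45 ≡ 1
Thus |⟨1144⟩| = ord(1144) = 45.
The index is φ(1147) / ord(1144) = 1080 / 45 = 24.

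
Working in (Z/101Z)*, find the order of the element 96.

50

By Lagrange's theorem, ord_101(96) divides φ(101) = 101 − 1 = 100 = 2^2 · 5^2.
Divisors of 100: 1, 2, 4, 5, 10, 20, 25, 50, 100.
Compute 96^d (mod 101) for the divisors d until we hit 1:
96^1 ≡ 96 (mod 101)
96^2 ≡ 25 (mod 101)
96^4 ≡ 19 (mod 101)
96^5 ≡ 6 (mod 101)
96^10 ≡ 36 (mod 101)
96^20 ≡ 84 (mod 101)
96^25 ≡ 100 (mod 101)
96^50 ≡ 1 (mod 101) ✓
The smallest such exponent is 50, so the order of 96 is 50.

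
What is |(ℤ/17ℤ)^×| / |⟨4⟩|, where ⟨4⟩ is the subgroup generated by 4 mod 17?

4

Since 4 ∈ (Z/17Z)^×, its order divides φ(17) = 17 − 1 = 16 = 2^4.
Divisors of 16: 1, 2, 4, 8, 16.
Check 4^d mod 17 for each divisor in increasing order:
4^1 ≡ 4 (mod 17)
4^2 ≡ 16 (mod 17)
4^4 ≡ 1 (mod 17) ✓
The order of 4 is 4, so the subgroup it generates has 4 elements.
The index is φ(17) / ord(4) = 16 / 4 = 4.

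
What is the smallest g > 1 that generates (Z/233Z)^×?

3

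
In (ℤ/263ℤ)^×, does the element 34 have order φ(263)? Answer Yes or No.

No

φ(263) = 263 − 1 = 262 = 2 · 131.
Test 34^(262/q) mod 263 for each prime factor q of 262:
34^131 ≡ 1 (mod 263)  [q = 2: ≡ 1 ✗]
34^2 ≡ 104 (mod 263)  [q = 131: ≢ 1 ✓]
Since 34^131 ≡ 1, the order of 34 divides 131 < 262, so 34 is not a primitive root.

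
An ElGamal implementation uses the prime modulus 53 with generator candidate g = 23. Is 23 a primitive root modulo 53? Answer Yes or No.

No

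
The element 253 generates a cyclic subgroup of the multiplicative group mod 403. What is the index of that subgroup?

30

By Lagrange's theorem, ord_403(253) divides φ(403) = φ(13·31) = (13−1)·(31−1) = 12·30 = 360 = 2^3 · 3^2 · 5.
Divisors of 360: 1, 2, 3, 4, 5, 6, 8, 9, 10, 12, 15, 18, 20, 24, 30, 36, 40, 45, 60, 72, 90, 120, 180, 360.
Compute 253^d (mod 403) for the divisors d until we hit 1:
253^1 ≡ 253
253^2 ≡ 335
253^3 ≡ 125
253^4 ≡ 191
253^5 ≡ 366
253^6 ≡ 311
253^8 ≡ 211
253^9 ≡ 187
253^10 ≡ 160
253^12 ≡ 1
Thus |⟨253⟩| = ord(253) = 12.
Index = |(Z/403Z)^×| / |⟨253⟩| = 360 / 12 = 30.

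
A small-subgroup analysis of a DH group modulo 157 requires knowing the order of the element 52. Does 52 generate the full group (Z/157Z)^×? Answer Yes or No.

No

φ(157) = 157 − 1 = 156 = 2^2 · 3 · 13.
It suffices to check that the order of 52 is not a proper divisor of 156: compute 52^(156/q) for q ∈ {2, 3, 13}.
52^78 ≡ 1 (mod 157)  [q = 2: ≡ 1 ✗]
52^52 ≡ 144 (mod 157)  [q = 3: ≢ 1 ✓]
52^12 ≡ 39 (mod 157)  [q = 13: ≢ 1 ✓]
The check at q = 2 fails, so 52 generates a proper subgroup.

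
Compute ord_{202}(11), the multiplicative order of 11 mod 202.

100

Since 11 ∈ (Z/202Z)^×, its order divides φ(202) = φ(2)·φ(101) = 1·100 = 100 = 2^2 · 5^2.
Divisors of 100: 1, 2, 4, 5, 10, 20, 25, 50, 100.
Test each divisor d:
11^1 ≡ 11
11^2 ≡ 121
11^4 ≡ 97
11^5 ≡ 57
11^10 ≡ 17
11^20 ≡ 87
11^25 ≡ 111
11^50 ≡ 201
11^100 ≡ 1
Therefore the multiplicative order of 11 modulo 202 is 100.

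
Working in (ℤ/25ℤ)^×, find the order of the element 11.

5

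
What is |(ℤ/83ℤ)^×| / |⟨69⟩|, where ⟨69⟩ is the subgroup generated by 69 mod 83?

2

The order of 69 must divide φ(83) = 83 − 1 = 82 = 2 · 41.
Divisors of 82: 1, 2, 41, 82.
Compute 69^d (mod 83) for the divisors d until we hit 1:
69^1 ≡ 69 (mod 83)
69^2 ≡ 30 (mod 83)
69^41 ≡ 1 (mod 83) ✓
The order of 69 is 41, so the subgroup it generates has 41 elements.
[(Z/83Z)^× : ⟨69⟩] = 82/41 = 2.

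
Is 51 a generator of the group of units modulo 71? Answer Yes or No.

φ(71) = 71 − 1 = 70 = 2 · 5 · 7.
51 is a primitive root mod 71 iff 51^(φ(71)/q) ≢ 1 for every prime q | φ(71), i.e. q ∈ {2, 5, 7}.
51^35 ≡ 70 (mod 71)  [q = 2: ≢ 1 ✓]
51^14 ≡ 1 (mod 71)  [q = 5: ≡ 1 ✗]
51^10 ≡ 48 (mod 71)  [q = 7: ≢ 1 ✓]
51^14 ≡ 1 shows ord(51) | 14, strictly less than φ(71); not a primitive root.

No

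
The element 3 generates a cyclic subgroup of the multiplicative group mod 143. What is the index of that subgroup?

The order of 3 must divide φ(143) = φ(11·13) = (11−1)·(13−1) = 10·12 = 120 = 2^3 · 3 · 5.
Divisors of 120: 1, 2, 3, 4, 5, 6, 8, 10, 12, 15, 20, 24, 30, 40, 60, 120.
Check 3^d mod 143 for each divisor in increasing order:
3^1 ≡ 3 (mod 143)
3^2 ≡ 9 (mod 143)
3^3 ≡ 27 (mod 143)
3^4 ≡ 81 (mod 143)
3^5 ≡ 100 (mod 143)
3^6 ≡ 14 (mod 143)
3^8 ≡ 126 (mod 143)
3^10 ≡ 133 (mod 143)
3^12 ≡ 53 (mod 143)
3^15 ≡ 1 (mod 143) ✓
So ord_143(3) = 15, hence |⟨3⟩| = 15.
The index is φ(143) / ord(3) = 120 / 15 = 8.

8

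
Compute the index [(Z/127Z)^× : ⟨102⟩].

3

The order of 102 must divide φ(127) = 127 − 1 = 126 = 2 · 3^2 · 7.
Divisors of 126: 1, 2, 3, 6, 7, 9, 14, 18, 21, 42, 63, 126.
Compute 102^d (mod 127) for the divisors d until we hit 1:
102^1 ≡ 102
102^2 ≡ 117
102^3 ≡ 123
102^6 ≡ 16
102^7 ≡ 108
102^9 ≡ 63
102^14 ≡ 107
102^18 ≡ 32
102^21 ≡ 126
102^42 ≡ 1
So ord_127(102) = 42, hence |⟨102⟩| = 42.
[(Z/127Z)^× : ⟨102⟩] = 126/42 = 3.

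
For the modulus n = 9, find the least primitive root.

φ(9) = φ(3^2) = 3·(3−1) = 6 = 2 · 3.
Test candidates g = 2, 3, … against the prime factors q ∈ {2, 3} of φ(9): g is a generator iff g^(6/q) ≢ 1 for every such q.
g = 2: 2^3 ≡ 8; 2^2 ≡ 4 — none is 1, so 2 is a primitive root.
So 2 is the smallest generator of (Z/9Z)^×.

2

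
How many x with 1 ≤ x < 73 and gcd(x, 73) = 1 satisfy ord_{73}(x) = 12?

4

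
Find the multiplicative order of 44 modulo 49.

The order of 44 must divide φ(49) = φ(7^2) = 7·(7−1) = 42 = 2 · 3 · 7.
Divisors of 42: 1, 2, 3, 6, 7, 14, 21, 42.
Evaluate successive powers at the divisors of 42:
44^1 ≡ 44 (mod 49)
44^2 ≡ 25 (mod 49)
44^3 ≡ 22 (mod 49)
44^6 ≡ 43 (mod 49)
44^7 ≡ 30 (mod 49)
44^14 ≡ 18 (mod 49)
44^21 ≡ 1 (mod 49) ✓
Therefore the multiplicative order of 44 modulo 49 is 21.

21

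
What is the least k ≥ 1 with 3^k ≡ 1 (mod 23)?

By Lagrange's theorem, ord_23(3) divides φ(23) = 23 − 1 = 22 = 2 · 11.
Divisors of 22: 1, 2, 11, 22.
Compute 3^d (mod 23) for the divisors d until we hit 1:
3^1 ≡ 3 (mod 23)
3^2 ≡ 9 (mod 23)
3^11 ≡ 1 (mod 23) ✓
The smallest such exponent is 11, so the order of 3 is 11.

11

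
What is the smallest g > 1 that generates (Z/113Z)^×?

3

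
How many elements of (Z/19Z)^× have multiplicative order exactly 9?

φ(19) = 19 − 1 = 18 = 2 · 3^2.
In a cyclic group of order 18, there are φ(d) elements of order d for each divisor d of 18, and zero for non-divisors.
9 = 3^2 divides 18, and φ(9) = 6.

6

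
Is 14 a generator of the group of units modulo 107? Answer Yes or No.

No

φ(107) = 107 − 1 = 106 = 2 · 53.
Test 14^(106/q) mod 107 for each prime factor q of 106:
14^53 ≡ 1 (mod 107)  [q = 2: ≡ 1 ✗]
14^2 ≡ 89 (mod 107)  [q = 53: ≢ 1 ✓]
Since 14^53 ≡ 1, the order of 14 divides 53 < 106, so 14 is not a primitive root.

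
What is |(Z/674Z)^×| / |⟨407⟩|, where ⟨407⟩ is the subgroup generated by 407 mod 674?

ord(407) | φ(674) = φ(2)·φ(337) = 1·336 = 336 = 2^4 · 3 · 7.
Divisors of 336: 1, 2, 3, 4, 6, 7, 8, 12, 14, 16, 21, 24, 28, 42, 48, 56, 84, 112, 168, 336.
Evaluate successive powers at the divisors of 336:
407^1 ≡ 407
407^2 ≡ 519
407^3 ≡ 271
407^4 ≡ 435
407^6 ≡ 649
407^7 ≡ 609
407^8 ≡ 505
407^12 ≡ 625
407^14 ≡ 181
407^16 ≡ 253
407^21 ≡ 367
407^24 ≡ 379
407^28 ≡ 409
407^42 ≡ 563
407^48 ≡ 79
407^56 ≡ 129
407^84 ≡ 189
407^112 ≡ 465
407^168 ≡ 673
407^336 ≡ 1
So ord_674(407) = 336, hence |⟨407⟩| = 336.
Index = |(Z/674Z)^×| / |⟨407⟩| = 336 / 336 = 1.

1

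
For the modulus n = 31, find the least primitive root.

3

φ(31) = 31 − 1 = 30 = 2 · 3 · 5.
Test candidates g = 2, 3, … against the prime factors q ∈ {2, 3, 5} of φ(31): g is a generator iff g^(30/q) ≢ 1 for every such q.
g = 2: 2^15 ≡ 1 — hits 1, so not a primitive root.
g = 3: 3^15 ≡ 30; 3^10 ≡ 25; 3^6 ≡ 16 — none is 1, so 3 is a primitive root.
The smallest primitive root modulo 31 is 3.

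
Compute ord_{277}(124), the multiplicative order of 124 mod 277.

Since 124 ∈ (Z/277Z)^×, its order divides φ(277) = 277 − 1 = 276 = 2^2 · 3 · 23.
Divisors of 276: 1, 2, 3, 4, 6, 12, 23, 46, 69, 92, 138, 276.
Test each divisor d:
124^1 ≡ 124 (mod 277)
124^2 ≡ 141 (mod 277)
124^3 ≡ 33 (mod 277)
124^4 ≡ 214 (mod 277)
124^6 ≡ 258 (mod 277)
124^12 ≡ 84 (mod 277)
124^23 ≡ 182 (mod 277)
124^46 ≡ 161 (mod 277)
124^69 ≡ 217 (mod 277)
124^92 ≡ 160 (mod 277)
124^138 ≡ 276 (mod 277)
124^276 ≡ 1 (mod 277) ✓
Therefore the multiplicative order of 124 modulo 277 is 276.

276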